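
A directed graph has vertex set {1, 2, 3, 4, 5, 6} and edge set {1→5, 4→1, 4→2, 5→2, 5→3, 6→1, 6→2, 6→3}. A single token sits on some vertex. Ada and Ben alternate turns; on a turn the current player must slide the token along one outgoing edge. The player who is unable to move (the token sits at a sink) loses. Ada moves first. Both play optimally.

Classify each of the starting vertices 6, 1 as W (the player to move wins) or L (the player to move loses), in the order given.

6: W, 1: L

Positions with no move are L. A position that does have a move is losing for the player to move precisely when every available move leads to a winning position for the opponent. Fill in the labels:
Every edge goes from a vertex to one that appears earlier in the order 3, 2, 5, 1, 6, 4, so processing vertices in that order labels each vertex after all of its successors.
3: no outgoing edge → L
2: no outgoing edge → L
5: →2(L), so W
1: →5(W) only, which is W, so L
6: →1(L), so W
4: →1(L), so W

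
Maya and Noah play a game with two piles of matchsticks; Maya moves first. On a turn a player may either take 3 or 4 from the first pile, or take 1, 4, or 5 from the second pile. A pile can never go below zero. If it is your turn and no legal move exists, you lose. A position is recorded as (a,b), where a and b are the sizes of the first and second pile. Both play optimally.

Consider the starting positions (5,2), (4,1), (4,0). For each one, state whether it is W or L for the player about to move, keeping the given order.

(5,2): W, (4,1): L, (4,0): W

Classify positions by backward induction: terminal positions (no move available) are L. From any other position, the mover wins iff some move reaches an L.
No move ever increases a pile, so every position that can arise here has a ≤ 5 and b ≤ 2; it is enough to label the cells with 0 ≤ a ≤ 5 and 0 ≤ b ≤ 2.
Every move lowers a or b (never raises either), so fill the grid row by row in increasing a, and left to right within a row: each cell's successors are then already labelled.
      b=0  b=1  b=2
a=0:    L    W    L
a=1:    L    W    L
a=2:    L    W    L
a=3:    W    L    W
a=4:    W    L    W
a=5:    W    L    W
Cells with no legal move (terminal, hence L): (0,0), (1,0), (2,0).
The remaining L cells, each justified by listing all of its moves:
(0,2): →(0,1)(W) only, which is W, so L
(1,2): →(1,1)(W) only, which is W, so L
(2,2): →(2,1)(W) only, which is W, so L
(3,1): →(0,1)(W), (3,0)(W) — all W, so L
(4,1): →(1,1)(W), (0,1)(W), (4,0)(W) — all W, so L
(5,1): →(2,1)(W), (1,1)(W), (5,0)(W) — all W, so L
Every other cell has at least one move into one of the L cells above, so it is W.
(5,2): the move to (2,2) reaches an L cell, so W
(4,1): one of the L cells justified above, so L
(4,0): the move to (1,0) reaches an L cell, so W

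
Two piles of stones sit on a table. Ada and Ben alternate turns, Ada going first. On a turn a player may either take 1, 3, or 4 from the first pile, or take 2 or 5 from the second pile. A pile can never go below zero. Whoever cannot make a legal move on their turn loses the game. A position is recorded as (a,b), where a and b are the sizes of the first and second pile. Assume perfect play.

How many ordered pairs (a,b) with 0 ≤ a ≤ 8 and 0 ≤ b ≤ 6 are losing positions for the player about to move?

20

Classify positions by backward induction: terminal positions (no move available) are L. From any other position, the mover wins iff some move reaches an L.
Every move lowers a or b (never raises either), so fill the grid row by row in increasing a, and left to right within a row: each cell's successors are then already labelled.
      b=0  b=1  b=2  b=3  b=4  b=5  b=6
a=0:    L    L    W    W    L    W    W
a=1:    W    W    L    L    W    W    L
a=2:    L    L    W    W    L    W    W
a=3:    W    W    L    L    W    W    L
a=4:    W    W    W    W    W    L    W
a=5:    W    W    W    W    W    W    W
a=6:    W    W    W    W    W    L    W
a=7:    L    L    W    W    L    W    W
a=8:    W    W    L    L    W    W    L
Cells with no legal move (terminal, hence L): (0,0), (0,1).
The remaining L cells, each justified by listing all of its moves:
(0,4): →(0,2)(W) only, which is W, so L
(1,2): →(0,2)(W), (1,0)(W) — all W, so L
(1,3): →(0,3)(W), (1,1)(W) — all W, so L
(1,6): →(0,6)(W), (1,4)(W), (1,1)(W) — all W, so L
(2,0): →(1,0)(W) only, which is W, so L
(2,1): →(1,1)(W) only, which is W, so L
(2,4): →(1,4)(W), (2,2)(W) — all W, so L
(3,2): →(2,2)(W), (0,2)(W), (3,0)(W) — all W, so L
(3,3): →(2,3)(W), (0,3)(W), (3,1)(W) — all W, so L
(3,6): →(2,6)(W), (0,6)(W), (3,4)(W), (3,1)(W) — all W, so L
(4,5): →(3,5)(W), (1,5)(W), (0,5)(W), (4,3)(W), (4,0)(W) — all W, so L
(6,5): →(5,5)(W), (3,5)(W), (2,5)(W), (6,3)(W), (6,0)(W) — all W, so L
(7,0): →(6,0)(W), (4,0)(W), (3,0)(W) — all W, so L
(7,1): →(6,1)(W), (4,1)(W), (3,1)(W) — all W, so L
(7,4): →(6,4)(W), (4,4)(W), (3,4)(W), (7,2)(W) — all W, so L
(8,2): →(7,2)(W), (5,2)(W), (4,2)(W), (8,0)(W) — all W, so L
(8,3): →(7,3)(W), (5,3)(W), (4,3)(W), (8,1)(W) — all W, so L
(8,6): →(7,6)(W), (5,6)(W), (4,6)(W), (8,4)(W), (8,1)(W) — all W, so L
Every other cell has at least one move into one of the L cells above, so it is W.
L cells per row: a=0: 3, a=1: 3, a=2: 3, a=3: 3, a=4: 1, a=5: 0, a=6: 1, a=7: 3, a=8: 3; total 20.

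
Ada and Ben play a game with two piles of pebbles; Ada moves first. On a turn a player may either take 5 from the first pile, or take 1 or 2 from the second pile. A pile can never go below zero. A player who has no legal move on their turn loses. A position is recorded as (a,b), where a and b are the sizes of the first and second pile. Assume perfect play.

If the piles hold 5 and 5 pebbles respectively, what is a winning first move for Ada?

Label each position W (a win for the player to move) or L (a loss). A position with no legal move is L; any other position is W exactly when some move reaches an L, and L when every move reaches a W.
No move ever increases a pile, so every position that can arise here has a ≤ 5 and b ≤ 5; it is enough to label the cells with 0 ≤ a ≤ 5 and 0 ≤ b ≤ 5.
Every move lowers a or b (never raises either), so fill the grid row by row in increasing a, and left to right within a row: each cell's successors are then already labelled.
      b=0  b=1  b=2  b=3  b=4  b=5
a=0:    L    W    W    L    W    W
a=1:    L    W    W    L    W    W
a=2:    L    W    W    L    W    W
a=3:    L    W    W    L    W    W
a=4:    L    W    W    L    W    W
a=5:    W    L    W    W    L    W
Cells with no legal move (terminal, hence L): (0,0), (1,0), (2,0), (3,0), (4,0).
The remaining L cells, each justified by listing all of its moves:
(0,3): L (options (0,2)(W), (0,1)(W) are all W)
(1,3): L (options (1,2)(W), (1,1)(W) are all W)
(2,3): L (options (2,2)(W), (2,1)(W) are all W)
(3,3): L (options (3,2)(W), (3,1)(W) are all W)
(4,3): L (options (4,2)(W), (4,1)(W) are all W)
(5,1): L (options (0,1)(W), (5,0)(W) are all W)
(5,4): L (options (0,4)(W), (5,3)(W), (5,2)(W) are all W)
Every other cell has at least one move into one of the L cells above, so it is W.
From (5,5), the L positions reachable in one move are: (5,4).

Move to (5,4).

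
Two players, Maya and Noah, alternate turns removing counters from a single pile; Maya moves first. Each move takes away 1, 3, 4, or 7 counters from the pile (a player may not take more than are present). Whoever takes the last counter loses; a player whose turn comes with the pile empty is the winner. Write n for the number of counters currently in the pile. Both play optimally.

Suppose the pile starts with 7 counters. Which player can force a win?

Label each position W (a win for the player to move) or L (a loss). A position with no legal move is W; any other position is W exactly when some move reaches an L, and L when every move reaches a W.
n=0: no move; the opponent has just taken the last counter and therefore loses → W
n=1: →0(W) only, which is W, so L
n=2: →1(L), so W
n=3: →2(W), 0(W) — all W, so L
n=4: →3(L), so W
n=5: →1(L), so W
n=6: →3(L), so W
n=7: →3(L), so W
From 7 Maya can remove 4, leaving 3, reaching an L position.

Maya wins.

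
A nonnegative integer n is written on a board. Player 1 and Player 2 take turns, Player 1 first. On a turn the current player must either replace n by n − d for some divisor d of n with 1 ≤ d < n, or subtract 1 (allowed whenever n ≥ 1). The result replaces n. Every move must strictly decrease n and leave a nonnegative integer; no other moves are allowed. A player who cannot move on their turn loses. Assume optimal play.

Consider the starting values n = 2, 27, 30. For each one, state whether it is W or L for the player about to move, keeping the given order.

Classify positions by backward induction: terminal positions (no move available) are L. From any other position, the mover wins iff some move reaches an L.
n=0: no move → L
n=1: reaches L-position 0 → W
n=2: only reaches 1(W), which is W → L
n=3: reaches L-position 2 → W
n=4: reaches L-position 2 → W
n=5: only reaches 4(W), which is W → L
n=6: reaches L-position 5 → W
n=7: only reaches 6(W), which is W → L
n=8: reaches L-position 7 → W
n=9: only reaches 6(W), 8(W), all W → L
n=10: reaches L-position 5 → W
n=11: only reaches 10(W), which is W → L
n=12: reaches L-position 9 → W
n=13: only reaches 12(W), which is W → L
n=14: reaches L-position 7 → W
n=15: only reaches 10(W), 12(W), 14(W), all W → L
n=16: reaches L-position 15 → W
n=17: only reaches 16(W), which is W → L
n=18: reaches L-position 9 → W
n=19: only reaches 18(W), which is W → L
n=20: reaches L-position 15 → W
n=21: only reaches 14(W), 18(W), 20(W), all W → L
n=22: reaches L-position 11 → W
n=23: only reaches 22(W), which is W → L
n=24: reaches L-position 21 → W
n=25: only reaches 20(W), 24(W), all W → L
n=26: reaches L-position 13 → W
n=27: only reaches 18(W), 24(W), 26(W), all W → L
n=28: reaches L-position 21 → W
n=29: only reaches 28(W), which is W → L
n=30: reaches L-position 15 → W

2: L, 27: L, 30: W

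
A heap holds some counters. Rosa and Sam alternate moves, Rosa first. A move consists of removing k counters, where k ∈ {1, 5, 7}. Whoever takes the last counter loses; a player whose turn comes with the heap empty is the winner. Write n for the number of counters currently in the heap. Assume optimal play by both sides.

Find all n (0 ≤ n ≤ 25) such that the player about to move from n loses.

Label each position W (a win for the player to move) or L (a loss). A position with no legal move is W; any other position is W exactly when some move reaches an L, and L when every move reaches a W.
n=0: no move; the opponent has just taken the last counter and therefore loses → W
n=1: the only move is to 0(W), a W ⇒ L
n=2: can move to 1, which is L ⇒ W
n=3: the only move is to 2(W), a W ⇒ L
n=4: can move to 3, which is L ⇒ W
n=5: moves to 4(W), 0(W); every one is W ⇒ L
n=6: can move to 5, which is L ⇒ W
n=7: moves to 6(W), 2(W), 0(W); every one is W ⇒ L
n=8: can move to 7, which is L ⇒ W
n=9: moves to 8(W), 4(W), 2(W); every one is W ⇒ L
n=10: can move to 9, which is L ⇒ W
n=11: moves to 10(W), 6(W), 4(W); every one is W ⇒ L
n=12: can move to 11, which is L ⇒ W
n=13: moves to 12(W), 8(W), 6(W); every one is W ⇒ L
n=14: can move to 13, which is L ⇒ W
n=15: moves to 14(W), 10(W), 8(W); every one is W ⇒ L
n=16: can move to 15, which is L ⇒ W
n=17: moves to 16(W), 12(W), 10(W); every one is W ⇒ L
n=18: can move to 17, which is L ⇒ W
n=19: moves to 18(W), 14(W), 12(W); every one is W ⇒ L
n=20: can move to 19, which is L ⇒ W
n=21: moves to 20(W), 16(W), 14(W); every one is W ⇒ L
n=22: can move to 21, which is L ⇒ W
n=23: moves to 22(W), 18(W), 16(W); every one is W ⇒ L
n=24: can move to 23, which is L ⇒ W
n=25: moves to 24(W), 20(W), 18(W); every one is W ⇒ L
The losing starting values of n are exactly the entries labelled L in this table (13 of them).

1, 3, 5, 7, 9, 11, 13, 15, 17, 19, 21, 23, 25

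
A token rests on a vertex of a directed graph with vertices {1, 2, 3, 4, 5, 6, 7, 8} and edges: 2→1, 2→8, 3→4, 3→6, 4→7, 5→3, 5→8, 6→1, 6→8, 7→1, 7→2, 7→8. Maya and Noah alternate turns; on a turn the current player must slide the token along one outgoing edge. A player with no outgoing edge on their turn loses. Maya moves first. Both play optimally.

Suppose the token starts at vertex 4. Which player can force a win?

Work bottom-up. With no move the player to move loses. Otherwise the position is W if at least one move leads to an L position for the opponent, and L if every move leads to a W.
Every edge goes from a vertex to one that appears earlier in the order 1, 8, 2, 6, 7, 4, 3, 5, so processing vertices in that order labels each vertex after all of its successors.
1: no outgoing edge → L
8: no outgoing edge → L
2: →8(L), so W
6: →8(L), so W
7: →8(L), so W
4: →7(W) only, which is W, so L
3: →4(L), so W
5: →8(L), so W
The starting position 4 is L: whatever Maya does, the opponent receives a W position.

Noah wins.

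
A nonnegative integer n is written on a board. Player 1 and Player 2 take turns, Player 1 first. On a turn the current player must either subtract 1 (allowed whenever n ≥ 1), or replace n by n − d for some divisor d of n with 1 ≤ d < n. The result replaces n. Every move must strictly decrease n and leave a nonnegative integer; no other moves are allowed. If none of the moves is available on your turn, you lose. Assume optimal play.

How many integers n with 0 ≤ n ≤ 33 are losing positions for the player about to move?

Compute win/loss labels from the base case upward. A position with no move is L. Any other position is W if it can reach an L in one move, else L.
n=0: no move → L
n=1: →0(L), so W
n=2: →1(W) only, which is W, so L
n=3: →2(L), so W
n=4: →2(L), so W
n=5: →4(W) only, which is W, so L
n=6: →5(L), so W
n=7: →6(W) only, which is W, so L
n=8: →7(L), so W
n=9: →6(W), 8(W) — all W, so L
n=10: →5(L), so W
n=11: →10(W) only, which is W, so L
n=12: →9(L), so W
n=13: →12(W) only, which is W, so L
n=14: →7(L), so W
n=15: →10(W), 12(W), 14(W) — all W, so L
n=16: →15(L), so W
n=17: →16(W) only, which is W, so L
n=18: →9(L), so W
n=19: →18(W) only, which is W, so L
n=20: →15(L), so W
n=21: →14(W), 18(W), 20(W) — all W, so L
n=22: →11(L), so W
n=23: →22(W) only, which is W, so L
n=24: →21(L), so W
n=25: →20(W), 24(W) — all W, so L
n=26: →13(L), so W
n=27: →18(W), 24(W), 26(W) — all W, so L
n=28: →21(L), so W
n=29: →28(W) only, which is W, so L
n=30: →15(L), so W
n=31: →30(W) only, which is W, so L
n=32: →31(L), so W
n=33: →22(W), 30(W), 32(W) — all W, so L
L entries with 0 ≤ n ≤ 33: n = 0, 2, 5, 7, 9, 11, 13, 15, 17, 19, 21, 23, 25, 27, 29, 31, 33; that makes 17.

17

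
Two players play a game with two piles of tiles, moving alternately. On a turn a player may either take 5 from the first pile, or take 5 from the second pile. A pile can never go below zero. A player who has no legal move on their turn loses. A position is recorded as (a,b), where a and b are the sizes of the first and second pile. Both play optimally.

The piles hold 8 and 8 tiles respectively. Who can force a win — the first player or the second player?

Positions with no move are L. A position that does have a move is losing for the player to move precisely when every available move leads to a winning position for the opponent. Fill in the labels:
No move ever increases a pile, so every position that can arise here has a ≤ 8 and b ≤ 8; it is enough to label the cells with 0 ≤ a ≤ 8 and 0 ≤ b ≤ 8.
Every move lowers a or b (never raises either), so fill the grid row by row in increasing a, and left to right within a row: each cell's successors are then already labelled.
      b=0  b=1  b=2  b=3  b=4  b=5  b=6  b=7  b=8
a=0:    L    L    L    L    L    W    W    W    W
a=1:    L    L    L    L    L    W    W    W    W
a=2:    L    L    L    L    L    W    W    W    W
a=3:    L    L    L    L    L    W    W    W    W
a=4:    L    L    L    L    L    W    W    W    W
a=5:    W    W    W    W    W    L    L    L    L
a=6:    W    W    W    W    W    L    L    L    L
a=7:    W    W    W    W    W    L    L    L    L
a=8:    W    W    W    W    W    L    L    L    L
Cells with no legal move (terminal, hence L): (0,0), (0,1), (0,2), (0,3), (0,4), (1,0), (1,1), (1,2), (1,3), (1,4), (2,0), (2,1), (2,2), (2,3), (2,4), (3,0), (3,1), (3,2), (3,3), (3,4), (4,0), (4,1), (4,2), (4,3), (4,4).
The remaining L cells, each justified by listing all of its moves:
(5,5): only reaches (0,5)(W), (5,0)(W), all W → L
(5,6): only reaches (0,6)(W), (5,1)(W), all W → L
(5,7): only reaches (0,7)(W), (5,2)(W), all W → L
(5,8): only reaches (0,8)(W), (5,3)(W), all W → L
(6,5): only reaches (1,5)(W), (6,0)(W), all W → L
(6,6): only reaches (1,6)(W), (6,1)(W), all W → L
(6,7): only reaches (1,7)(W), (6,2)(W), all W → L
(6,8): only reaches (1,8)(W), (6,3)(W), all W → L
(7,5): only reaches (2,5)(W), (7,0)(W), all W → L
(7,6): only reaches (2,6)(W), (7,1)(W), all W → L
(7,7): only reaches (2,7)(W), (7,2)(W), all W → L
(7,8): only reaches (2,8)(W), (7,3)(W), all W → L
(8,5): only reaches (3,5)(W), (8,0)(W), all W → L
(8,6): only reaches (3,6)(W), (8,1)(W), all W → L
(8,7): only reaches (3,7)(W), (8,2)(W), all W → L
(8,8): only reaches (3,8)(W), (8,3)(W), all W → L
Every other cell has at least one move into one of the L cells above, so it is W.
The starting position (8,8) is L: whatever the player to move does, the opponent receives a W position.

The second player wins.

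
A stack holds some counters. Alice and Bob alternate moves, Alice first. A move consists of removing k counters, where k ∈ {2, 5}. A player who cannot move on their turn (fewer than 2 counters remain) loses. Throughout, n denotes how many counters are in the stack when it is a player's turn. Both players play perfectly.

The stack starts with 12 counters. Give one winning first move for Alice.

Remove 5, leaving 7.

Positions with no move are L. A position that does have a move is losing for the player to move precisely when every available move leads to a winning position for the opponent. Fill in the labels:
n=0: no move → L
n=1: no move → L
n=2: reaches L-position 0 → W
n=3: reaches L-position 1 → W
n=4: only reaches 2(W), which is W → L
n=5: reaches L-position 0 → W
n=6: reaches L-position 4 → W
n=7: only reaches 5(W), 2(W), all W → L
n=8: only reaches 6(W), 3(W), all W → L
n=9: reaches L-position 7 → W
n=10: reaches L-position 8 → W
n=11: only reaches 9(W), 6(W), all W → L
n=12: reaches L-position 7 → W
From 12, the L positions reachable in one move are: 7.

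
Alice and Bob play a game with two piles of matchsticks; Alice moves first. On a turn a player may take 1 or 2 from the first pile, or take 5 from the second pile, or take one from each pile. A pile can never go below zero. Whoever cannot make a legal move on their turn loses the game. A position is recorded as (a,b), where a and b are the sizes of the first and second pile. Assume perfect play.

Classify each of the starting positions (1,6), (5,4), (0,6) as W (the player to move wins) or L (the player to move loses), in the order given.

(1,6): L, (5,4): W, (0,6): W

Classify positions by backward induction: terminal positions (no move available) are L. From any other position, the mover wins iff some move reaches an L.
No move ever increases a pile, so every position that can arise here has a ≤ 5 and b ≤ 6; it is enough to label the cells with 0 ≤ a ≤ 5 and 0 ≤ b ≤ 6.
Every move lowers a or b (never raises either), so fill the grid row by row in increasing a, and left to right within a row: each cell's successors are then already labelled.
      b=0  b=1  b=2  b=3  b=4  b=5  b=6
a=0:    L    L    L    L    L    W    W
a=1:    W    W    W    W    W    W    L
a=2:    W    W    W    W    W    L    W
a=3:    L    L    L    L    L    W    W
a=4:    W    W    W    W    W    W    L
a=5:    W    W    W    W    W    L    W
Cells with no legal move (terminal, hence L): (0,0), (0,1), (0,2), (0,3), (0,4).
The remaining L cells, each justified by listing all of its moves:
(1,6): →(0,6)(W), (1,1)(W), (0,5)(W) — all W, so L
(2,5): →(1,5)(W), (0,5)(W), (2,0)(W), (1,4)(W) — all W, so L
(3,0): →(2,0)(W), (1,0)(W) — all W, so L
(3,1): →(2,1)(W), (1,1)(W), (2,0)(W) — all W, so L
(3,2): →(2,2)(W), (1,2)(W), (2,1)(W) — all W, so L
(3,3): →(2,3)(W), (1,3)(W), (2,2)(W) — all W, so L
(3,4): →(2,4)(W), (1,4)(W), (2,3)(W) — all W, so L
(4,6): →(3,6)(W), (2,6)(W), (4,1)(W), (3,5)(W) — all W, so L
(5,5): →(4,5)(W), (3,5)(W), (5,0)(W), (4,4)(W) — all W, so L
Every other cell has at least one move into one of the L cells above, so it is W.
(1,6): one of the L cells justified above, so L
(5,4): the move to (3,4) reaches an L cell, so W
(0,6): the move to (0,1) reaches an L cell, so W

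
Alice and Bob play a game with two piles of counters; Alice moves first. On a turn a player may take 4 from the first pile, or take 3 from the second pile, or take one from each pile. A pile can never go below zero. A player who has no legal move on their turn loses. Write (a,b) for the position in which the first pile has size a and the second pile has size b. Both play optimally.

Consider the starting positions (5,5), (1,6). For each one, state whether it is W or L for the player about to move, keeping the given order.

(5,5): W, (1,6): L

Work bottom-up. With no move the player to move loses. Otherwise the position is W if at least one move leads to an L position for the opponent, and L if every move leads to a W.
No move ever increases a pile, so every position that can arise here has a ≤ 5 and b ≤ 6; it is enough to label the cells with 0 ≤ a ≤ 5 and 0 ≤ b ≤ 6.
Every move lowers a or b (never raises either), so fill the grid row by row in increasing a, and left to right within a row: each cell's successors are then already labelled.
      b=0  b=1  b=2  b=3  b=4  b=5  b=6
a=0:    L    L    L    W    W    W    L
a=1:    L    W    W    W    L    L    L
a=2:    L    W    L    W    L    W    W
a=3:    L    W    L    W    L    W    L
a=4:    W    W    W    W    L    W    W
a=5:    W    L    L    L    W    W    W
Cells with no legal move (terminal, hence L): (0,0), (0,1), (0,2), (1,0), (2,0), (3,0).
The remaining L cells, each justified by listing all of its moves:
(0,6): the only move is to (0,3)(W), a W ⇒ L
(1,4): moves to (1,1)(W), (0,3)(W); every one is W ⇒ L
(1,5): moves to (1,2)(W), (0,4)(W); every one is W ⇒ L
(1,6): moves to (1,3)(W), (0,5)(W); every one is W ⇒ L
(2,2): the only move is to (1,1)(W), a W ⇒ L
(2,4): moves to (2,1)(W), (1,3)(W); every one is W ⇒ L
(3,2): the only move is to (2,1)(W), a W ⇒ L
(3,4): moves to (3,1)(W), (2,3)(W); every one is W ⇒ L
(3,6): moves to (3,3)(W), (2,5)(W); every one is W ⇒ L
(4,4): moves to (0,4)(W), (4,1)(W), (3,3)(W); every one is W ⇒ L
(5,1): moves to (1,1)(W), (4,0)(W); every one is W ⇒ L
(5,2): moves to (1,2)(W), (4,1)(W); every one is W ⇒ L
(5,3): moves to (1,3)(W), (5,0)(W), (4,2)(W); every one is W ⇒ L
Every other cell has at least one move into one of the L cells above, so it is W.
(5,5): the move to (1,5) reaches an L cell, so W
(1,6): one of the L cells justified above, so L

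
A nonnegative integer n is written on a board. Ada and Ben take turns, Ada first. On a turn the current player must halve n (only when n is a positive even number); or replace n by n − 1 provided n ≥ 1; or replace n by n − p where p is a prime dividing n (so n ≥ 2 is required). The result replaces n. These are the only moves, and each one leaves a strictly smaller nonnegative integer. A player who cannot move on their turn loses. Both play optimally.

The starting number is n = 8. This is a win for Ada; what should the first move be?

Use the standard recursion: the mover loses at a terminal position; elsewhere, the mover wins exactly when some move hands the opponent an L position.
n=0: no move → L
n=1: can move to 0, which is L ⇒ W
n=2: can move to 0, which is L ⇒ W
n=3: can move to 0, which is L ⇒ W
n=4: moves to 2(W), 3(W); every one is W ⇒ L
n=5: can move to 0, which is L ⇒ W
n=6: can move to 4, which is L ⇒ W
n=7: can move to 0, which is L ⇒ W
n=8: can move to 4, which is L ⇒ W
From 8, the L positions reachable in one move are: 4.

Move to 4.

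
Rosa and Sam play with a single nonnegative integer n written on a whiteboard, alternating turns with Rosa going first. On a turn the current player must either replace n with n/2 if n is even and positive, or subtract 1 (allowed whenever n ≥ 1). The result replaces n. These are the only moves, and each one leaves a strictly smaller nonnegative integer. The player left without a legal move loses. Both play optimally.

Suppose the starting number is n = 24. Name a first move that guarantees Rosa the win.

Classify positions by backward induction: terminal positions (no move available) are L. From any other position, the mover wins iff some move reaches an L.
n=0: no move → L
n=1: →0(L), so W
n=2: →1(W) only, which is W, so L
n=3: →2(L), so W
n=4: →2(L), so W
n=5: →4(W) only, which is W, so L
n=6: →5(L), so W
n=7: →6(W) only, which is W, so L
n=8: →7(L), so W
n=9: →8(W) only, which is W, so L
n=10: →5(L), so W
n=11: →10(W) only, which is W, so L
n=12: →11(L), so W
n=13: →12(W) only, which is W, so L
n=14: →7(L), so W
n=15: →14(W) only, which is W, so L
n=16: →15(L), so W
n=17: →16(W) only, which is W, so L
n=18: →9(L), so W
n=19: →18(W) only, which is W, so L
n=20: →19(L), so W
n=21: →20(W) only, which is W, so L
n=22: →11(L), so W
n=23: →22(W) only, which is W, so L
n=24: →23(L), so W
From 24, the L positions reachable in one move are: 23.

Move to 23.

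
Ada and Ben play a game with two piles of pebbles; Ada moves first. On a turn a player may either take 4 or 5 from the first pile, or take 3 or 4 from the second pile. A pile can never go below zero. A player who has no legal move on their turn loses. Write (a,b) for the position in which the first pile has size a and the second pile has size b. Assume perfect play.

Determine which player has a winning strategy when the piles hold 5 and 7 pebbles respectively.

Ada wins.

Positions with no move are L. A position that does have a move is losing for the player to move precisely when every available move leads to a winning position for the opponent. Fill in the labels:
No move ever increases a pile, so every position that can arise here has a ≤ 5 and b ≤ 7; it is enough to label the cells with 0 ≤ a ≤ 5 and 0 ≤ b ≤ 7.
Every move lowers a or b (never raises either), so fill the grid row by row in increasing a, and left to right within a row: each cell's successors are then already labelled.
      b=0  b=1  b=2  b=3  b=4  b=5  b=6  b=7
a=0:    L    L    L    W    W    W    W    L
a=1:    L    L    L    W    W    W    W    L
a=2:    L    L    L    W    W    W    W    L
a=3:    L    L    L    W    W    W    W    L
a=4:    W    W    W    L    L    L    W    W
a=5:    W    W    W    L    L    L    W    W
Cells with no legal move (terminal, hence L): (0,0), (0,1), (0,2), (1,0), (1,1), (1,2), (2,0), (2,1), (2,2), (3,0), (3,1), (3,2).
The remaining L cells, each justified by listing all of its moves:
(0,7): →(0,4)(W), (0,3)(W) — all W, so L
(1,7): →(1,4)(W), (1,3)(W) — all W, so L
(2,7): →(2,4)(W), (2,3)(W) — all W, so L
(3,7): →(3,4)(W), (3,3)(W) — all W, so L
(4,3): →(0,3)(W), (4,0)(W) — all W, so L
(4,4): →(0,4)(W), (4,1)(W), (4,0)(W) — all W, so L
(4,5): →(0,5)(W), (4,2)(W), (4,1)(W) — all W, so L
(5,3): →(1,3)(W), (0,3)(W), (5,0)(W) — all W, so L
(5,4): →(1,4)(W), (0,4)(W), (5,1)(W), (5,0)(W) — all W, so L
(5,5): →(1,5)(W), (0,5)(W), (5,2)(W), (5,1)(W) — all W, so L
Every other cell has at least one move into one of the L cells above, so it is W.
From (5,7) Ada can move to (1,7), reaching an L position.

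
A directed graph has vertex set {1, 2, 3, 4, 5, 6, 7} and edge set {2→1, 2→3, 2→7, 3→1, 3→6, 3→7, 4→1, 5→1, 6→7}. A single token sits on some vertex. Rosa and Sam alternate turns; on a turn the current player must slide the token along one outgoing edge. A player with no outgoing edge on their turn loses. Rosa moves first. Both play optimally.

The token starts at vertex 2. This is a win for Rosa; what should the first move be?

Work bottom-up. With no move the player to move loses. Otherwise the position is W if at least one move leads to an L position for the opponent, and L if every move leads to a W.
Every edge goes from a vertex to one that appears earlier in the order 1, 7, 6, 3, 5, 2, 4, so processing vertices in that order labels each vertex after all of its successors.
1: no outgoing edge → L
7: no outgoing edge → L
6: can move to 7, which is L ⇒ W
3: can move to 7, which is L ⇒ W
5: can move to 1, which is L ⇒ W
2: can move to 7, which is L ⇒ W
4: can move to 1, which is L ⇒ W
From 2, the L positions reachable in one move are: 7, 1. Any move reaching one of these is winning.

Move to 7.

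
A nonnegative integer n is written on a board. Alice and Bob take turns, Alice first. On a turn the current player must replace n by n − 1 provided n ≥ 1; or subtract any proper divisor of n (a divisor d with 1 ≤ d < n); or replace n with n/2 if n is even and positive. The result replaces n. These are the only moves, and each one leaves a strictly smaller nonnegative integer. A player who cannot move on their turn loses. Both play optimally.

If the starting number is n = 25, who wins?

Positions with no move are L. A position that does have a move is losing for the player to move precisely when every available move leads to a winning position for the opponent. Fill in the labels:
n=0: no move → L
n=1: →0(L), so W
n=2: →1(W) only, which is W, so L
n=3: →2(L), so W
n=4: →2(L), so W
n=5: →4(W) only, which is W, so L
n=6: →5(L), so W
n=7: →6(W) only, which is W, so L
n=8: →7(L), so W
n=9: →6(W), 8(W) — all W, so L
n=10: →5(L), so W
n=11: →10(W) only, which is W, so L
n=12: →9(L), so W
n=13: →12(W) only, which is W, so L
n=14: →7(L), so W
n=15: →10(W), 12(W), 14(W) — all W, so L
n=16: →15(L), so W
n=17: →16(W) only, which is W, so L
n=18: →9(L), so W
n=19: →18(W) only, which is W, so L
n=20: →15(L), so W
n=21: →14(W), 18(W), 20(W) — all W, so L
n=22: →11(L), so W
n=23: →22(W) only, which is W, so L
n=24: →21(L), so W
n=25: →20(W), 24(W) — all W, so L
The starting position 25 is L: whatever Alice does, the opponent receives a W position.

Bob wins.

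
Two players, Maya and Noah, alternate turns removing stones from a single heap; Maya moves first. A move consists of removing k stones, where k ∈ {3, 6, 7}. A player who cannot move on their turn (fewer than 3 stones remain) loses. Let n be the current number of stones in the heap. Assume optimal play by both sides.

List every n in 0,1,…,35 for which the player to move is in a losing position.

Label each position W (a win for the player to move) or L (a loss). A position with no legal move is L; any other position is W exactly when some move reaches an L, and L when every move reaches a W.
n=0: no move → L
n=1: no move → L
n=2: no move → L
n=3: →0(L), so W
n=4: →1(L), so W
n=5: →2(L), so W
n=6: →0(L), so W
n=7: →1(L), so W
n=8: →2(L), so W
n=9: →2(L), so W
n=10: →7(W), 4(W), 3(W) — all W, so L
n=11: →8(W), 5(W), 4(W) — all W, so L
n=12: →9(W), 6(W), 5(W) — all W, so L
n=13: →10(L), so W
n=14: →11(L), so W
n=15: →12(L), so W
n=16: →10(L), so W
n=17: →11(L), so W
n=18: →12(L), so W
n=19: →12(L), so W
n=20: →17(W), 14(W), 13(W) — all W, so L
n=21: →18(W), 15(W), 14(W) — all W, so L
n=22: →19(W), 16(W), 15(W) — all W, so L
n=23: →20(L), so W
n=24: →21(L), so W
n=25: →22(L), so W
n=26: →20(L), so W
n=27: →21(L), so W
n=28: →22(L), so W
n=29: →22(L), so W
n=30: →27(W), 24(W), 23(W) — all W, so L
n=31: →28(W), 25(W), 24(W) — all W, so L
n=32: →29(W), 26(W), 25(W) — all W, so L
n=33: →30(L), so W
n=34: →31(L), so W
n=35: →32(L), so W
The losing starting values of n are exactly the entries labelled L in this table (12 of them).

0, 1, 2, 10, 11, 12, 20, 21, 22, 30, 31, 32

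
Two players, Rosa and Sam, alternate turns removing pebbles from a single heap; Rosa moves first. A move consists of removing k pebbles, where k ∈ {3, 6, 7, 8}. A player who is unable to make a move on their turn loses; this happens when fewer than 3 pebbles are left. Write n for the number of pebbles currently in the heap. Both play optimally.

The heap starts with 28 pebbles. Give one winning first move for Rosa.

Remove 6, leaving 22.

Use the standard recursion: the mover loses at a terminal position; elsewhere, the mover wins exactly when some move hands the opponent an L position.
n=0: no move → L
n=1: no move → L
n=2: no move → L
n=3: →0(L), so W
n=4: →1(L), so W
n=5: →2(L), so W
n=6: →0(L), so W
n=7: →1(L), so W
n=8: →2(L), so W
n=9: →2(L), so W
n=10: →2(L), so W
n=11: →8(W), 5(W), 4(W), 3(W) — all W, so L
n=12: →9(W), 6(W), 5(W), 4(W) — all W, so L
n=13: →10(W), 7(W), 6(W), 5(W) — all W, so L
n=14: →11(L), so W
n=15: →12(L), so W
n=16: →13(L), so W
n=17: →11(L), so W
n=18: →12(L), so W
n=19: →13(L), so W
n=20: →13(L), so W
n=21: →13(L), so W
n=22: →19(W), 16(W), 15(W), 14(W) — all W, so L
n=23: →20(W), 17(W), 16(W), 15(W) — all W, so L
n=24: →21(W), 18(W), 17(W), 16(W) — all W, so L
n=25: →22(L), so W
n=26: →23(L), so W
n=27: →24(L), so W
n=28: →22(L), so W
From 28, the L positions reachable in one move are: 22.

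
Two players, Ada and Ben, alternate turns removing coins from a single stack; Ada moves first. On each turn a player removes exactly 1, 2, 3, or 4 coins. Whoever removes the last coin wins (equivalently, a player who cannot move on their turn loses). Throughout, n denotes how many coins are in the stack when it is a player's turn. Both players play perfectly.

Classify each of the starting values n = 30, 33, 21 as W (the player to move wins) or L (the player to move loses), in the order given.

30: L, 33: W, 21: W

Use the standard recursion: the mover loses at a terminal position; elsewhere, the mover wins exactly when some move hands the opponent an L position.
n=0: no move → L
n=1: reaches L-position 0 → W
n=2: reaches L-position 0 → W
n=3: reaches L-position 0 → W
n=4: reaches L-position 0 → W
n=5: only reaches 4(W), 3(W), 2(W), 1(W), all W → L
n=6: reaches L-position 5 → W
n=7: reaches L-position 5 → W
n=8: reaches L-position 5 → W
n=9: reaches L-position 5 → W
n=10: only reaches 9(W), 8(W), 7(W), 6(W), all W → L
n=11: reaches L-position 10 → W
n=12: reaches L-position 10 → W
n=13: reaches L-position 10 → W
n=14: reaches L-position 10 → W
n=15: only reaches 14(W), 13(W), 12(W), 11(W), all W → L
n=16: reaches L-position 15 → W
n=17: reaches L-position 15 → W
n=18: reaches L-position 15 → W
n=19: reaches L-position 15 → W
n=20: only reaches 19(W), 18(W), 17(W), 16(W), all W → L
n=21: reaches L-position 20 → W
n=22: reaches L-position 20 → W
n=23: reaches L-position 20 → W
n=24: reaches L-position 20 → W
n=25: only reaches 24(W), 23(W), 22(W), 21(W), all W → L
n=26: reaches L-position 25 → W
n=27: reaches L-position 25 → W
n=28: reaches L-position 25 → W
n=29: reaches L-position 25 → W
n=30: only reaches 29(W), 28(W), 27(W), 26(W), all W → L
n=31: reaches L-position 30 → W
n=32: reaches L-position 30 → W
n=33: reaches L-position 30 → W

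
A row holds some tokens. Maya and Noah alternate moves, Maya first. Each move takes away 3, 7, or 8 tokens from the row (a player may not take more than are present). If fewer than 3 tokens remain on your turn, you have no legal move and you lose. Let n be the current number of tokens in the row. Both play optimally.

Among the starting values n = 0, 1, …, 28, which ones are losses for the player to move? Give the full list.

Compute win/loss labels from the base case upward. A position with no move is L. Any other position is W if it can reach an L in one move, else L.
n=0: no move → L
n=1: no move → L
n=2: no move → L
n=3: →0(L), so W
n=4: →1(L), so W
n=5: →2(L), so W
n=6: →3(W) only, which is W, so L
n=7: →0(L), so W
n=8: →1(L), so W
n=9: →6(L), so W
n=10: →2(L), so W
n=11: →8(W), 4(W), 3(W) — all W, so L
n=12: →9(W), 5(W), 4(W) — all W, so L
n=13: →6(L), so W
n=14: →11(L), so W
n=15: →12(L), so W
n=16: →13(W), 9(W), 8(W) — all W, so L
n=17: →14(W), 10(W), 9(W) — all W, so L
n=18: →11(L), so W
n=19: →16(L), so W
n=20: →17(L), so W
n=21: →18(W), 14(W), 13(W) — all W, so L
n=22: →19(W), 15(W), 14(W) — all W, so L
n=23: →16(L), so W
n=24: →21(L), so W
n=25: →22(L), so W
n=26: →23(W), 19(W), 18(W) — all W, so L
n=27: →24(W), 20(W), 19(W) — all W, so L
n=28: →21(L), so W
Reading off the rows marked L gives the requested list; there are 12 such values of n.

0, 1, 2, 6, 11, 12, 16, 17, 21, 22, 26, 27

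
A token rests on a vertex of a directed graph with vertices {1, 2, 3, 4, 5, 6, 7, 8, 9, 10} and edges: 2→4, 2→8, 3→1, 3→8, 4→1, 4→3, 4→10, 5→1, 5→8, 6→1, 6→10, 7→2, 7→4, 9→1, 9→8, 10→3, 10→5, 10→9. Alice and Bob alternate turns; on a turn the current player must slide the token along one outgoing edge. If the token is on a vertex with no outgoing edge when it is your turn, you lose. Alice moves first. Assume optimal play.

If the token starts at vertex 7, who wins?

Work bottom-up. With no move the player to move loses. Otherwise the position is W if at least one move leads to an L position for the opponent, and L if every move leads to a W.
Every edge goes from a vertex to one that appears earlier in the order 8, 1, 5, 9, 3, 10, 4, 6, 2, 7, so processing vertices in that order labels each vertex after all of its successors.
8: no outgoing edge → L
1: no outgoing edge → L
5: reaches L-position 1 → W
9: reaches L-position 1 → W
3: reaches L-position 1 → W
10: only reaches 3(W), 9(W), 5(W), all W → L
4: reaches L-position 10 → W
6: reaches L-position 10 → W
2: reaches L-position 8 → W
7: only reaches 2(W), 4(W), all W → L
Every move from 7 reaches a W position, so the mover loses.

Bob wins.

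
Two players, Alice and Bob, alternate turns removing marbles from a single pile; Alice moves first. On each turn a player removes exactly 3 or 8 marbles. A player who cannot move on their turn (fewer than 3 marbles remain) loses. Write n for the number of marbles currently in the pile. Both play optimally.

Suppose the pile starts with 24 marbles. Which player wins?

Bob wins.

Work bottom-up. With no move the player to move loses. Otherwise the position is W if at least one move leads to an L position for the opponent, and L if every move leads to a W.
n=0: no move → L
n=1: no move → L
n=2: no move → L
n=3: W (go to 0, an L position)
n=4: W (go to 1, an L position)
n=5: W (go to 2, an L position)
n=6: L (sole option 3(W) is W)
n=7: L (sole option 4(W) is W)
n=8: W (go to 0, an L position)
n=9: W (go to 6, an L position)
n=10: W (go to 7, an L position)
n=11: L (options 8(W), 3(W) are all W)
n=12: L (options 9(W), 4(W) are all W)
n=13: L (options 10(W), 5(W) are all W)
n=14: W (go to 11, an L position)
n=15: W (go to 12, an L position)
n=16: W (go to 13, an L position)
n=17: L (options 14(W), 9(W) are all W)
n=18: L (options 15(W), 10(W) are all W)
n=19: W (go to 11, an L position)
n=20: W (go to 17, an L position)
n=21: W (go to 18, an L position)
n=22: L (options 19(W), 14(W) are all W)
n=23: L (options 20(W), 15(W) are all W)
n=24: L (options 21(W), 16(W) are all W)
The starting position 24 is L: whatever Alice does, the opponent receives a W position.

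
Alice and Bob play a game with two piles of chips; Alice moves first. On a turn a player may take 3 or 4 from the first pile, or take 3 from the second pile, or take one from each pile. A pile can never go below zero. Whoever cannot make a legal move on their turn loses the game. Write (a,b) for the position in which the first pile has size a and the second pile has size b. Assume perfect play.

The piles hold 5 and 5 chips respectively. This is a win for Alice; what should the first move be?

Move to (1,5).

Label each position W (a win for the player to move) or L (a loss). A position with no legal move is L; any other position is W exactly when some move reaches an L, and L when every move reaches a W.
No move ever increases a pile, so every position that can arise here has a ≤ 5 and b ≤ 5; it is enough to label the cells with 0 ≤ a ≤ 5 and 0 ≤ b ≤ 5.
Every move lowers a or b (never raises either), so fill the grid row by row in increasing a, and left to right within a row: each cell's successors are then already labelled.
      b=0  b=1  b=2  b=3  b=4  b=5
a=0:    L    L    L    W    W    W
a=1:    L    W    W    W    L    L
a=2:    L    W    L    W    L    W
a=3:    W    W    W    W    L    W
a=4:    W    W    W    L    W    W
a=5:    W    L    W    L    W    W
Cells with no legal move (terminal, hence L): (0,0), (0,1), (0,2), (1,0), (2,0).
The remaining L cells, each justified by listing all of its moves:
(1,4): only reaches (1,1)(W), (0,3)(W), all W → L
(1,5): only reaches (1,2)(W), (0,4)(W), all W → L
(2,2): only reaches (1,1)(W), which is W → L
(2,4): only reaches (2,1)(W), (1,3)(W), all W → L
(3,4): only reaches (0,4)(W), (3,1)(W), (2,3)(W), all W → L
(4,3): only reaches (1,3)(W), (0,3)(W), (4,0)(W), (3,2)(W), all W → L
(5,1): only reaches (2,1)(W), (1,1)(W), (4,0)(W), all W → L
(5,3): only reaches (2,3)(W), (1,3)(W), (5,0)(W), (4,2)(W), all W → L
Every other cell has at least one move into one of the L cells above, so it is W.
From (5,5), the L positions reachable in one move are: (1,5).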